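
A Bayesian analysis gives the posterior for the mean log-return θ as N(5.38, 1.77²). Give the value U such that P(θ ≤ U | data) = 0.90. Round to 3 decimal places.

7.648

Need U with P(θ ≤ U) = 0.90: U = 5.38 + z_{0.1}·1.77.
z = 1.282; U = 5.38 + 1.282 × 1.77 = 7.648.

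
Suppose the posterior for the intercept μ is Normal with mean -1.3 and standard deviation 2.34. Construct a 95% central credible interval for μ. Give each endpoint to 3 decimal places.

The posterior is symmetric, so the 95% equal-tailed interval is μ = -1.3 ± z·2.34 with z = 1.960.
Half-width: 1.960 × 2.34 = 4.586.
-1.3 − 4.586 = -5.886; -1.3 + 4.586 = 3.286.

[-5.886, 3.286]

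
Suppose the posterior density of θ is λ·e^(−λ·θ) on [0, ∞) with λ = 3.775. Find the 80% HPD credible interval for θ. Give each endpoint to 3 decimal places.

The exponential density is strictly decreasing on [0, ∞), so the HPD interval is anchored at 0: [0, q] with P(θ ≤ q) = 0.80.
q = −ln(1 − 0.80) / 3.775 = 1.6094 / 3.775 = 0.426.

[0.000, 0.426]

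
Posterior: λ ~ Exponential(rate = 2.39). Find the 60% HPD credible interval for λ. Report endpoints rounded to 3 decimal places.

The exponential density is strictly decreasing on [0, ∞), so the HPD interval is anchored at 0: [0, q] with P(λ ≤ q) = 0.60.
q = −ln(1 − 0.60) / 2.39 = 0.9163 / 2.39 = 0.383.

[0.000, 0.383]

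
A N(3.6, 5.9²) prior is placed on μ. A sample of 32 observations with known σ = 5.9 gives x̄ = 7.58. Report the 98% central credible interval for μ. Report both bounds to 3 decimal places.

[5.070, 9.849]

Posterior precision = 1/5.9² + 32/5.9² = 0.0287 + 0.9193 = 0.9480, so posterior SD = 1.0271.
Posterior mean = (3.6/5.9² + 32·7.58/5.9²) / 0.9480 = 7.4594.
Interval: 7.4594 ± 2.326 × 1.0271 → [5.070, 9.849].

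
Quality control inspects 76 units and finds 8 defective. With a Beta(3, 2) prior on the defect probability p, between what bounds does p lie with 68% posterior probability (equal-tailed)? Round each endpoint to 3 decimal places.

[0.098, 0.173]

Posterior: Beta(3+8, 2+68) = Beta(11, 70).
Equal-tailed 68% interval: the 0.16 and 0.84 quantiles of Beta(11, 70).
Posterior mean ≈ 0.136, SD ≈ 0.038; a Normal approximation gives roughly [0.098, 0.173].
Exact: F⁻¹(0.16) = 0.098; F⁻¹(0.84) = 0.173.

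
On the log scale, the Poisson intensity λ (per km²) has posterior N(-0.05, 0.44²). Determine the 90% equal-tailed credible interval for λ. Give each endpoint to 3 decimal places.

On the log scale the 90% interval is -0.05 ± 1.645 × 0.44 = [-0.7737, 0.6737].
Exponentiate: [e^-0.7737, e^0.6737] = [0.461, 1.962].

[0.461, 1.962]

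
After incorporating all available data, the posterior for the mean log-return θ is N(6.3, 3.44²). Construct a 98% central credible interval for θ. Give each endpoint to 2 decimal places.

[-1.70, 14.30]

The posterior is symmetric, so the 98% equal-tailed interval is θ = 6.3 ± z·3.44 with z = 2.326.
Half-width: 2.326 × 3.44 = 8.00.
6.3 − 8.00 = -1.70; 6.3 + 8.00 = 14.30.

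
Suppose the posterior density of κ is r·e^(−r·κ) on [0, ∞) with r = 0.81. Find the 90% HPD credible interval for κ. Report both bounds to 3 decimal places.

[0.000, 2.843]

The exponential density is strictly decreasing on [0, ∞), so the HPD interval is anchored at 0: [0, q] with P(κ ≤ q) = 0.90.
q = −ln(1 − 0.90) / 0.81 = 2.3026 / 0.81 = 2.843.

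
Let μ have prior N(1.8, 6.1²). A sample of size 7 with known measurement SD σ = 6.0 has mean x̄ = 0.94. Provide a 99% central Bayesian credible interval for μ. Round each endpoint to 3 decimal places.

Posterior precision = 1/6.1² + 7/6.0² = 0.0269 + 0.1944 = 0.2213, so posterior SD = 2.1256.
Posterior mean = (1.8/6.1² + 7·0.94/6.0²) / 0.2213 = 1.0444.
Interval: 1.0444 ± 2.576 × 2.1256 → [-4.431, 6.520].

[-4.431, 6.520]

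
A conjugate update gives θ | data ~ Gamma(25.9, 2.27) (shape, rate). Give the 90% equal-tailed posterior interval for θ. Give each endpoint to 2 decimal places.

[7.99, 15.33]

Posterior: Gamma(shape 25.9, rate 2.27).
Equal-tailed 90% interval: Gamma(25.9, 2.27) quantiles at 0.05 and 0.95.
Posterior mean ≈ 11.41, SD ≈ 2.24; a Normal approximation gives roughly [7.72, 15.10].
Exact: lower = 7.99; upper = 15.33.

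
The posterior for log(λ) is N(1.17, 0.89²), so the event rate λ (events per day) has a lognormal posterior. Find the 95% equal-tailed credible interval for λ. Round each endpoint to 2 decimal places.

On the log scale the 95% interval is 1.17 ± 1.960 × 0.89 = [-0.5744, 2.9144].
Exponentiate: [e^-0.5744, e^2.9144] = [0.56, 18.44].

[0.56, 18.44]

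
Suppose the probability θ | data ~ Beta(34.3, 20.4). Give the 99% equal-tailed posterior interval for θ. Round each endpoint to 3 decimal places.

[0.454, 0.783]

Posterior: Beta(34.3, 20.4).
Equal-tailed 99% interval: the 0.005 and 0.995 quantiles of Beta(34.3, 20.4).
Posterior mean ≈ 0.627, SD ≈ 0.065; a Normal approximation gives roughly [0.460, 0.794].
Exact: F⁻¹(0.005) = 0.454; F⁻¹(0.995) = 0.783.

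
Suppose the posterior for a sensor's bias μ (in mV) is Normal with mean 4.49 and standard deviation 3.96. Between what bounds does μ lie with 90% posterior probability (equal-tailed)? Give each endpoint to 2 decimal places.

The posterior is symmetric, so the 90% equal-tailed interval is μ = 4.49 ± z·3.96 with z = 1.645.
Half-width: 1.645 × 3.96 = 6.51.
4.49 − 6.51 = -2.02; 4.49 + 6.51 = 11.00.

[-2.02, 11.00]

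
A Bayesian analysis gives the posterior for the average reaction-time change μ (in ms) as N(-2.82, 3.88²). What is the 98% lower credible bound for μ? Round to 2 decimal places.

Need L with P(μ ≥ L) = 0.98: L = -2.82 − z_{0.02}·3.88.
z = 2.054; L = -2.82 − 2.054 × 3.88 = -10.79.

-10.79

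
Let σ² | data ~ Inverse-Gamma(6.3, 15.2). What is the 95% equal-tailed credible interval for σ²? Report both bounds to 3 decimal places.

Inverse-Gamma(6.3, 15.2) quantiles: F⁻¹(0.025) and F⁻¹(0.975).
Equivalently, 1/σ² ~ Gamma(6.3, rate = 15.2); invert its 0.975 and 0.025 quantiles.
Posterior mean ≈ 2.868, SD ≈ 1.383; a Normal approximation gives roughly [0.157, 5.579].
Exact: lower = 1.257; upper = 6.380.

[1.257, 6.380]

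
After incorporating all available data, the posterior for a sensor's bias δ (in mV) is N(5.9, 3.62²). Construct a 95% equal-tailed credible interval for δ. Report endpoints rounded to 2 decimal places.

The posterior is symmetric, so the 95% equal-tailed interval is δ = 5.9 ± z·3.62 with z = 1.960.
Half-width: 1.960 × 3.62 = 7.10.
5.9 − 7.10 = -1.20; 5.9 + 7.10 = 13.00.

[-1.20, 13.00]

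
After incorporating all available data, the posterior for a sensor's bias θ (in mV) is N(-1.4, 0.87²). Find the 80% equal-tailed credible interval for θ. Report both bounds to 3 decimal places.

[-2.515, -0.285]

The posterior is symmetric, so the 80% equal-tailed interval is θ = -1.4 ± z·0.87 with z = 1.282.
Half-width: 1.282 × 0.87 = 1.115.
-1.4 − 1.115 = -2.515; -1.4 + 1.115 = -0.285.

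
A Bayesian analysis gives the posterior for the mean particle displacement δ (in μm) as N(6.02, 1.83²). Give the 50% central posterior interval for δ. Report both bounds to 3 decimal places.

[4.786, 7.254]

The posterior is symmetric, so the 50% equal-tailed interval is δ = 6.02 ± z·1.83 with z = 0.674.
Half-width: 0.674 × 1.83 = 1.234.
6.02 − 1.234 = 4.786; 6.02 + 1.234 = 7.254.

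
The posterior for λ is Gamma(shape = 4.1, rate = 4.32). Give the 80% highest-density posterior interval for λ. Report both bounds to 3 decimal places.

The posterior is unimodal and skewed, so the HPD interval has equal density at both endpoints and is the shortest 80% interval.
Solving f(0.306) = f(1.395) with F(1.395) − F(0.306) = 0.80 gives [0.306, 1.395].
For comparison, the equal-tailed interval is [0.419, 1.577]; the HPD is narrower and shifted toward the mode.

[0.306, 1.395]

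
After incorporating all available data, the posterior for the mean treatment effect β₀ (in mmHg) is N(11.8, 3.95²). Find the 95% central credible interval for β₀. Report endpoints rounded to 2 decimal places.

The posterior is symmetric, so the 95% equal-tailed interval is β₀ = 11.8 ± z·3.95 with z = 1.960.
Half-width: 1.960 × 3.95 = 7.74.
11.8 − 7.74 = 4.06; 11.8 + 7.74 = 19.54.

[4.06, 19.54]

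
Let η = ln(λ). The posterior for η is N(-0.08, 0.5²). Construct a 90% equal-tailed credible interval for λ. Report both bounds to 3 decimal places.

On the log scale the 90% interval is -0.08 ± 1.645 × 0.5 = [-0.9024, 0.7424].
Exponentiate: [e^-0.9024, e^0.7424] = [0.406, 2.101].

[0.406, 2.101]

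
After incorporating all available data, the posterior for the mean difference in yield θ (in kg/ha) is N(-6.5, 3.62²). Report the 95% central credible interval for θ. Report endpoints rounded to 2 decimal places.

The posterior is symmetric, so the 95% equal-tailed interval is θ = -6.5 ± z·3.62 with z = 1.960.
Half-width: 1.960 × 3.62 = 7.10.
-6.5 − 7.10 = -13.60; -6.5 + 7.10 = 0.60.

[-13.60, 0.60]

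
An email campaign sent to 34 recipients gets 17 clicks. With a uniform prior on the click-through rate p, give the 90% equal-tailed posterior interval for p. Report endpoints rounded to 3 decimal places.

Posterior: Beta(1+17, 1+17) = Beta(18, 18).
Equal-tailed 90% interval: the 0.05 and 0.95 quantiles of Beta(18, 18).
Posterior mean ≈ 0.500, SD ≈ 0.082; a Normal approximation gives roughly [0.365, 0.635].
Exact: F⁻¹(0.05) = 0.365; F⁻¹(0.95) = 0.635.

[0.365, 0.635]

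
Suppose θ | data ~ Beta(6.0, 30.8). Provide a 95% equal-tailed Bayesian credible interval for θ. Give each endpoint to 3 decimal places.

[0.064, 0.296]

Posterior: Beta(6.0, 30.8).
Equal-tailed 95% interval: the 0.025 and 0.975 quantiles of Beta(6.0, 30.8).
Posterior mean ≈ 0.163, SD ≈ 0.060; a Normal approximation gives roughly [0.045, 0.281].
Exact: F⁻¹(0.025) = 0.064; F⁻¹(0.975) = 0.296.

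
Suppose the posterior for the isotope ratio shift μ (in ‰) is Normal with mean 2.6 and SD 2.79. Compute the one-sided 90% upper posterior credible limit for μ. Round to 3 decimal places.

Need U with P(μ ≤ U) = 0.90: U = 2.6 + z_{0.1}·2.79.
z = 1.282; U = 2.6 + 1.282 × 2.79 = 6.176.

6.176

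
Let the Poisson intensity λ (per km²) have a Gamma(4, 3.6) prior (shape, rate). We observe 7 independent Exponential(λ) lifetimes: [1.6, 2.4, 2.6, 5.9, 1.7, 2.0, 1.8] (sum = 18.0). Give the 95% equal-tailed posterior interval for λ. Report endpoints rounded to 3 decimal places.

[0.254, 0.851]

Posterior: Gamma(4+7, 3.6+18.0) = Gamma(11, 21.6) (shape, rate).
Equal-tailed 95% interval: Gamma(11, 21.6) quantiles at 0.025 and 0.975.
Posterior mean ≈ 0.509, SD ≈ 0.154; a Normal approximation gives roughly [0.208, 0.810].
Exact: lower = 0.254; upper = 0.851.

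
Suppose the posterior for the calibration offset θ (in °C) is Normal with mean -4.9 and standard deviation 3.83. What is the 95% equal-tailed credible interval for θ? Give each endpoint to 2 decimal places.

The posterior is symmetric, so the 95% equal-tailed interval is θ = -4.9 ± z·3.83 with z = 1.960.
Half-width: 1.960 × 3.83 = 7.51.
-4.9 − 7.51 = -12.41; -4.9 + 7.51 = 2.61.

[-12.41, 2.61]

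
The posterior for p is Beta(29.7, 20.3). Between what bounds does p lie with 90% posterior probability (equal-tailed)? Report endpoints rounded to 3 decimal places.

Posterior: Beta(29.7, 20.3).
Equal-tailed 90% interval: the 0.05 and 0.95 quantiles of Beta(29.7, 20.3).
Posterior mean ≈ 0.594, SD ≈ 0.069; a Normal approximation gives roughly [0.481, 0.707].
Exact: F⁻¹(0.05) = 0.479; F⁻¹(0.95) = 0.705.

[0.479, 0.705]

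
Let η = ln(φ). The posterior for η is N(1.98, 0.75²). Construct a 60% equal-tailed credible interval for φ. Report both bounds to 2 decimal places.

On the log scale the 60% interval is 1.98 ± 0.842 × 0.75 = [1.3488, 2.6112].
Exponentiate: [e^1.3488, e^2.6112] = [3.85, 13.62].

[3.85, 13.62]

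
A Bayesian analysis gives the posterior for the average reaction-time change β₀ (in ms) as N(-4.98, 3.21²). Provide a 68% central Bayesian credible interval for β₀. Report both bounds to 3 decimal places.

The posterior is symmetric, so the 68% equal-tailed interval is β₀ = -4.98 ± z·3.21 with z = 0.994.
Half-width: 0.994 × 3.21 = 3.192.
-4.98 − 3.192 = -8.172; -4.98 + 3.192 = -1.788.

[-8.172, -1.788]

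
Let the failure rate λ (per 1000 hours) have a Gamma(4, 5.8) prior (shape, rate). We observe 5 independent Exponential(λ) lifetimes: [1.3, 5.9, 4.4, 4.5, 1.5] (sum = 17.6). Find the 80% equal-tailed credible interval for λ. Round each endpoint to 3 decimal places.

[0.232, 0.555]

Posterior: Gamma(4+5, 5.8+17.6) = Gamma(9, 23.4) (shape, rate).
Equal-tailed 80% interval: Gamma(9, 23.4) quantiles at 0.1 and 0.9.
Posterior mean ≈ 0.385, SD ≈ 0.128; a Normal approximation gives roughly [0.220, 0.549].
Exact: lower = 0.232; upper = 0.555.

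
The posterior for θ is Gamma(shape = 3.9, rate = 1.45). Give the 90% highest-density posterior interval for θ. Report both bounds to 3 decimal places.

The posterior is unimodal and skewed, so the HPD interval has equal density at both endpoints and is the shortest 90% interval.
Solving f(0.609) = f(4.691) with F(4.691) − F(0.609) = 0.90 gives [0.609, 4.691].
For comparison, the equal-tailed interval is [0.902, 5.249]; the HPD is narrower and shifted toward the mode.

[0.609, 4.691]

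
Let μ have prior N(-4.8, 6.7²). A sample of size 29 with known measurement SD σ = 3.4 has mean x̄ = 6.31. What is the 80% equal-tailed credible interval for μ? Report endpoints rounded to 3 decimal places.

Posterior precision = 1/6.7² + 29/3.4² = 0.0223 + 2.5087 = 2.5309, so posterior SD = 0.6286.
Posterior mean = (-4.8/6.7² + 29·6.31/3.4²) / 2.5309 = 6.2122.
Interval: 6.2122 ± 1.282 × 0.6286 → [5.407, 7.018].

[5.407, 7.018]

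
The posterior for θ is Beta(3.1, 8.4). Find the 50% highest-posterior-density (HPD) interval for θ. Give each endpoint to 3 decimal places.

The posterior is unimodal and skewed, so the HPD interval has equal density at both endpoints and is the shortest 50% interval.
Solving f(0.144) = f(0.314) with F(0.314) − F(0.144) = 0.50 gives [0.144, 0.314].
For comparison, the equal-tailed interval is [0.175, 0.350]; the HPD is narrower and shifted toward the mode.

[0.144, 0.314]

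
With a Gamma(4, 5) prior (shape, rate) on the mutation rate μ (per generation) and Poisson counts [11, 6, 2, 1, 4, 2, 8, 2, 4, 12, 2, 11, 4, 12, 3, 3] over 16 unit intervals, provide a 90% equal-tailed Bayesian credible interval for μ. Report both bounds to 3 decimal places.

[3.614, 5.107]

Posterior: Gamma(4+87, 5+16) = Gamma(91, 21) (shape, rate).
Equal-tailed 90% interval: Gamma(91, 21) quantiles at 0.05 and 0.95.
Posterior mean ≈ 4.333, SD ≈ 0.454; a Normal approximation gives roughly [3.586, 5.081].
Exact: lower = 3.614; upper = 5.107.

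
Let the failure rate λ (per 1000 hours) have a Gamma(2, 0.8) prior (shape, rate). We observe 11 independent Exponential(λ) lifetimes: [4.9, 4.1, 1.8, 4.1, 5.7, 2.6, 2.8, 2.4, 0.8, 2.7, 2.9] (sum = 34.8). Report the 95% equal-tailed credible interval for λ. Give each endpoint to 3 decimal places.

Posterior: Gamma(2+11, 0.8+34.8) = Gamma(13, 35.6) (shape, rate).
Equal-tailed 95% interval: Gamma(13, 35.6) quantiles at 0.025 and 0.975.
Posterior mean ≈ 0.365, SD ≈ 0.101; a Normal approximation gives roughly [0.167, 0.564].
Exact: lower = 0.194; upper = 0.589.

[0.194, 0.589]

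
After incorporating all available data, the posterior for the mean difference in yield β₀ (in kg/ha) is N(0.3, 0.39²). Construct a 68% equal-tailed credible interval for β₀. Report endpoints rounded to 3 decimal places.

The posterior is symmetric, so the 68% equal-tailed interval is β₀ = 0.3 ± z·0.39 with z = 0.994.
Half-width: 0.994 × 0.39 = 0.388.
0.3 − 0.388 = -0.088; 0.3 + 0.388 = 0.688.

[-0.088, 0.688]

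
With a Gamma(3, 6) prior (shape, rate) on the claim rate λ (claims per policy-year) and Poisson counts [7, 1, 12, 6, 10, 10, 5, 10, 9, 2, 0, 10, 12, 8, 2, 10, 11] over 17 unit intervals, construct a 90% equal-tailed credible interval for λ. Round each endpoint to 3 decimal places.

[4.782, 6.398]

Posterior: Gamma(3+125, 6+17) = Gamma(128, 23) (shape, rate).
Equal-tailed 90% interval: Gamma(128, 23) quantiles at 0.05 and 0.95.
Posterior mean ≈ 5.565, SD ≈ 0.492; a Normal approximation gives roughly [4.756, 6.374].
Exact: lower = 4.782; upper = 6.398.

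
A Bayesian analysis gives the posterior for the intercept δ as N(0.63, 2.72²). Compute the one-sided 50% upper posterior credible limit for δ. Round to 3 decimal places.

0.630

Need U with P(δ ≤ U) = 0.50: U = 0.63 + z_{0.5}·2.72.
z = 0.000; U = 0.63 + 0.000 × 2.72 = 0.630.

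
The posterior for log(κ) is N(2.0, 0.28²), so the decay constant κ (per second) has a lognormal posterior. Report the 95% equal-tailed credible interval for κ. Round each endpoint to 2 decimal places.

[4.27, 12.79]

On the log scale the 95% interval is 2.0 ± 1.960 × 0.28 = [1.4512, 2.5488].
Exponentiate: [e^1.4512, e^2.5488] = [4.27, 12.79].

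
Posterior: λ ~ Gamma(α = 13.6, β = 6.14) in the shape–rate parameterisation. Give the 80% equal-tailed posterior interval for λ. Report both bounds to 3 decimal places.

Posterior: Gamma(shape 13.6, rate 6.14).
Equal-tailed 80% interval: Gamma(13.6, 6.14) quantiles at 0.1 and 0.9.
Posterior mean ≈ 2.215, SD ≈ 0.601; a Normal approximation gives roughly [1.445, 2.985].
Exact: lower = 1.488; upper = 3.011.

[1.488, 3.011]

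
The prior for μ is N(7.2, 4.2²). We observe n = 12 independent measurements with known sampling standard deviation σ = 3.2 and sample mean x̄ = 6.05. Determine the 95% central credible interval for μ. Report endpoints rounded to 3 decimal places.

Posterior precision = 1/4.2² + 12/3.2² = 0.0567 + 1.1719 = 1.2286, so posterior SD = 0.9022.
Posterior mean = (7.2/4.2² + 12·6.05/3.2²) / 1.2286 = 6.1031.
Interval: 6.1031 ± 1.960 × 0.9022 → [4.335, 7.871].

[4.335, 7.871]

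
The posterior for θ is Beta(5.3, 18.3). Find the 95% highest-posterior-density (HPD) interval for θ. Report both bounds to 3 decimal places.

The posterior is unimodal and skewed, so the HPD interval has equal density at both endpoints and is the shortest 95% interval.
Solving f(0.072) = f(0.391) with F(0.391) − F(0.072) = 0.95 gives [0.072, 0.391].
For comparison, the equal-tailed interval is [0.084, 0.409]; the HPD is narrower and shifted toward the mode.

[0.072, 0.391]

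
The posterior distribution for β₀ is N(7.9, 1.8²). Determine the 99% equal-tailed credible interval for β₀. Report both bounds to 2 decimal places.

The posterior is symmetric, so the 99% equal-tailed interval is β₀ = 7.9 ± z·1.8 with z = 2.576.
Half-width: 2.576 × 1.8 = 4.64.
7.9 − 4.64 = 3.26; 7.9 + 4.64 = 12.54.

[3.26, 12.54]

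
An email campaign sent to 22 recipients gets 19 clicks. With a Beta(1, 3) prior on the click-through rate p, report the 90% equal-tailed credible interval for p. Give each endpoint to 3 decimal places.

Posterior: Beta(1+19, 3+3) = Beta(20, 6).
Equal-tailed 90% interval: the 0.05 and 0.95 quantiles of Beta(20, 6).
Posterior mean ≈ 0.769, SD ≈ 0.081; a Normal approximation gives roughly [0.636, 0.903].
Exact: F⁻¹(0.05) = 0.625; F⁻¹(0.95) = 0.890.

[0.625, 0.890]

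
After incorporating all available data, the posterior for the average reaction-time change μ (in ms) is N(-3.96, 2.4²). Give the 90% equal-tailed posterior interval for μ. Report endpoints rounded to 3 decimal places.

The posterior is symmetric, so the 90% equal-tailed interval is μ = -3.96 ± z·2.4 with z = 1.645.
Half-width: 1.645 × 2.4 = 3.948.
-3.96 − 3.948 = -7.908; -3.96 + 3.948 = -0.012.

[-7.908, -0.012]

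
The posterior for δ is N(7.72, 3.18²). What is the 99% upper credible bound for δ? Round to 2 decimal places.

15.12

Need U with P(δ ≤ U) = 0.99: U = 7.72 + z_{0.01}·3.18.
z = 2.326; U = 7.72 + 2.326 × 3.18 = 15.12.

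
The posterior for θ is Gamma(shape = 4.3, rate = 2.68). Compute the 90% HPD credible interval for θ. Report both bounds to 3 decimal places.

[0.411, 2.752]

The posterior is unimodal and skewed, so the HPD interval has equal density at both endpoints and is the shortest 90% interval.
Solving f(0.411) = f(2.752) with F(2.752) − F(0.411) = 0.90 gives [0.411, 2.752].
For comparison, the equal-tailed interval is [0.576, 3.052]; the HPD is narrower and shifted toward the mode.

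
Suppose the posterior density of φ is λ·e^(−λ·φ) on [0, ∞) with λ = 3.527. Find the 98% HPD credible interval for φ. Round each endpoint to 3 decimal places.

[0.000, 1.109]

The exponential density is strictly decreasing on [0, ∞), so the HPD interval is anchored at 0: [0, q] with P(φ ≤ q) = 0.98.
q = −ln(1 − 0.98) / 3.527 = 3.9120 / 3.527 = 1.109.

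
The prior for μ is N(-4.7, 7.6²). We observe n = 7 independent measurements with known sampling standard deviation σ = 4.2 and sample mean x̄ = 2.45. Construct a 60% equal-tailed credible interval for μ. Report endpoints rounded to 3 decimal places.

[0.843, 3.459]

Posterior precision = 1/7.6² + 7/4.2² = 0.0173 + 0.3968 = 0.4141, so posterior SD = 1.5539.
Posterior mean = (-4.7/7.6² + 7·2.45/4.2²) / 0.4141 = 2.1511.
Interval: 2.1511 ± 0.842 × 1.5539 → [0.843, 3.459].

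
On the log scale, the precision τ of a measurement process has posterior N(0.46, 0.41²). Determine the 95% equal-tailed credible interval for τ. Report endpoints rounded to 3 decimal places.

On the log scale the 95% interval is 0.46 ± 1.960 × 0.41 = [-0.3436, 1.2636].
Exponentiate: [e^-0.3436, e^1.2636] = [0.709, 3.538].

[0.709, 3.538]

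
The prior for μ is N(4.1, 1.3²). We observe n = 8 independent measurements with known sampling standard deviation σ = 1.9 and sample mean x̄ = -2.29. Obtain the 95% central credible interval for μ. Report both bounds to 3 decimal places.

Posterior precision = 1/1.3² + 8/1.9² = 0.5917 + 2.2161 = 2.8078, so posterior SD = 0.5968.
Posterior mean = (4.1/1.3² + 8·-2.29/1.9²) / 2.8078 = -0.9434.
Interval: -0.9434 ± 1.960 × 0.5968 → [-2.113, 0.226].

[-2.113, 0.226]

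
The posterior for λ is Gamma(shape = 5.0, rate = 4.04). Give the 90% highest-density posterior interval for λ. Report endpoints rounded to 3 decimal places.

The posterior is unimodal and skewed, so the HPD interval has equal density at both endpoints and is the shortest 90% interval.
Solving f(0.373) = f(2.068) with F(2.068) − F(0.373) = 0.90 gives [0.373, 2.068].
For comparison, the equal-tailed interval is [0.488, 2.266]; the HPD is narrower and shifted toward the mode.

[0.373, 2.068]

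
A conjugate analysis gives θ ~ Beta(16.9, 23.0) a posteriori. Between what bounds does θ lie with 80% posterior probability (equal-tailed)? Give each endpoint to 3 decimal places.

[0.325, 0.524]

Posterior: Beta(16.9, 23.0).
Equal-tailed 80% interval: the 0.1 and 0.9 quantiles of Beta(16.9, 23.0).
Posterior mean ≈ 0.424, SD ≈ 0.077; a Normal approximation gives roughly [0.325, 0.523].
Exact: F⁻¹(0.1) = 0.325; F⁻¹(0.9) = 0.524.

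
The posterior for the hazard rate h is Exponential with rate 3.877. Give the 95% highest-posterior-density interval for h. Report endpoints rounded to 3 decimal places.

The exponential density is strictly decreasing on [0, ∞), so the HPD interval is anchored at 0: [0, q] with P(h ≤ q) = 0.95.
q = −ln(1 − 0.95) / 3.877 = 2.9957 / 3.877 = 0.773.

[0.000, 0.773]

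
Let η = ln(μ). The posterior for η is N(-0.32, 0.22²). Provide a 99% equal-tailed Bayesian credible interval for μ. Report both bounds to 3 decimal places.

On the log scale the 99% interval is -0.32 ± 2.576 × 0.22 = [-0.8867, 0.2467].
Exponentiate: [e^-0.8867, e^0.2467] = [0.412, 1.280].

[0.412, 1.280]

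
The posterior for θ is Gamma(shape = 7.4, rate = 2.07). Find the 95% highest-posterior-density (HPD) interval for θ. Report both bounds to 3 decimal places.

The posterior is unimodal and skewed, so the HPD interval has equal density at both endpoints and is the shortest 95% interval.
Solving f(1.254) = f(6.190) with F(6.190) − F(1.254) = 0.95 gives [1.254, 6.190].
For comparison, the equal-tailed interval is [1.482, 6.574]; the HPD is narrower and shifted toward the mode.

[1.254, 6.190]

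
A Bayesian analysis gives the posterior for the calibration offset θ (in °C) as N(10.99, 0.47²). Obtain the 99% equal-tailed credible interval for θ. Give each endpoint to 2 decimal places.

The posterior is symmetric, so the 99% equal-tailed interval is θ = 10.99 ± z·0.47 with z = 2.576.
Half-width: 2.576 × 0.47 = 1.21.
10.99 − 1.21 = 9.78; 10.99 + 1.21 = 12.20.

[9.78, 12.20]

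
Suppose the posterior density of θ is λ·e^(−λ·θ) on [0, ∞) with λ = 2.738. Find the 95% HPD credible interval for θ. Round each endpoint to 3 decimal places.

The exponential density is strictly decreasing on [0, ∞), so the HPD interval is anchored at 0: [0, q] with P(θ ≤ q) = 0.95.
q = −ln(1 − 0.95) / 2.738 = 2.9957 / 2.738 = 1.094.

[0.000, 1.094]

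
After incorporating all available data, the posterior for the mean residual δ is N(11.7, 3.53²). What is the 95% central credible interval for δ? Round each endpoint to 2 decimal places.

[4.78, 18.62]

The posterior is symmetric, so the 95% equal-tailed interval is δ = 11.7 ± z·3.53 with z = 1.960.
Half-width: 1.960 × 3.53 = 6.92.
11.7 − 6.92 = 4.78; 11.7 + 6.92 = 18.62.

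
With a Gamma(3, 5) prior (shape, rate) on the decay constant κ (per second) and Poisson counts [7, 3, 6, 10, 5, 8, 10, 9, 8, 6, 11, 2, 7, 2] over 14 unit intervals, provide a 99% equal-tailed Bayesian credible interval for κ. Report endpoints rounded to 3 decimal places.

[3.869, 6.539]

Posterior: Gamma(3+94, 5+14) = Gamma(97, 19) (shape, rate).
Equal-tailed 99% interval: Gamma(97, 19) quantiles at 0.005 and 0.995.
Posterior mean ≈ 5.105, SD ≈ 0.518; a Normal approximation gives roughly [3.770, 6.440].
Exact: lower = 3.869; upper = 6.539.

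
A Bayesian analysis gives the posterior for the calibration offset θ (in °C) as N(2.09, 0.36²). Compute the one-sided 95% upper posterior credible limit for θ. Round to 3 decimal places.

Need U with P(θ ≤ U) = 0.95: U = 2.09 + z_{0.05}·0.36.
z = 1.645; U = 2.09 + 1.645 × 0.36 = 2.682.

2.682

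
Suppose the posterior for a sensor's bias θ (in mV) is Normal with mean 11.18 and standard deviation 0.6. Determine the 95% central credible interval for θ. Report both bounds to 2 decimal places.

[10.00, 12.36]

The posterior is symmetric, so the 95% equal-tailed interval is θ = 11.18 ± z·0.6 with z = 1.960.
Half-width: 1.960 × 0.6 = 1.18.
11.18 − 1.18 = 10.00; 11.18 + 1.18 = 12.36.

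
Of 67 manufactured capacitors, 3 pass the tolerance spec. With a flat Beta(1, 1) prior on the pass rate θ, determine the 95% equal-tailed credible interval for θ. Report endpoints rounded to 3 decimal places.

Posterior: Beta(1+3, 1+64) = Beta(4, 65).
Equal-tailed 95% interval: the 0.025 and 0.975 quantiles of Beta(4, 65).
Posterior mean ≈ 0.058, SD ≈ 0.028; a Normal approximation gives roughly [0.003, 0.113].
Exact: F⁻¹(0.025) = 0.016; F⁻¹(0.975) = 0.124.

[0.016, 0.124]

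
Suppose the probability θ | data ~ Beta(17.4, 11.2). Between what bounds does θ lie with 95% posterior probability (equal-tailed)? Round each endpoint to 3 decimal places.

Posterior: Beta(17.4, 11.2).
Equal-tailed 95% interval: the 0.025 and 0.975 quantiles of Beta(17.4, 11.2).
Posterior mean ≈ 0.608, SD ≈ 0.090; a Normal approximation gives roughly [0.433, 0.784].
Exact: F⁻¹(0.025) = 0.427; F⁻¹(0.975) = 0.776.

[0.427, 0.776]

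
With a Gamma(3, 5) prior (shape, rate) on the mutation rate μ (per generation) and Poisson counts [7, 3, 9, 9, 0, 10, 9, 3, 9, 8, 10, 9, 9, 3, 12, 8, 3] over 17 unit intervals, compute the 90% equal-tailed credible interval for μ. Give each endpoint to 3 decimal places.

Posterior: Gamma(3+121, 5+17) = Gamma(124, 22) (shape, rate).
Equal-tailed 90% interval: Gamma(124, 22) quantiles at 0.05 and 0.95.
Posterior mean ≈ 5.636, SD ≈ 0.506; a Normal approximation gives roughly [4.804, 6.469].
Exact: lower = 4.830; upper = 6.494.

[4.830, 6.494]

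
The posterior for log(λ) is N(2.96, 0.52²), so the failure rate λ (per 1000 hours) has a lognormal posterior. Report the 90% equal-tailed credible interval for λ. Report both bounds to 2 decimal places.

[8.20, 45.39]

On the log scale the 90% interval is 2.96 ± 1.645 × 0.52 = [2.1047, 3.8153].
Exponentiate: [e^2.1047, e^3.8153] = [8.20, 45.39].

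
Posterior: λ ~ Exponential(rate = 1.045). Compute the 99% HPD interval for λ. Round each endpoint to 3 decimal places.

The exponential density is strictly decreasing on [0, ∞), so the HPD interval is anchored at 0: [0, q] with P(λ ≤ q) = 0.99.
q = −ln(1 − 0.99) / 1.045 = 4.6052 / 1.045 = 4.407.

[0.000, 4.407]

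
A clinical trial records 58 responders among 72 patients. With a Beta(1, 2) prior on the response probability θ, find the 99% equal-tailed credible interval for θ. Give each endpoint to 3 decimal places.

[0.653, 0.892]

Posterior: Beta(1+58, 2+14) = Beta(59, 16).
Equal-tailed 99% interval: the 0.005 and 0.995 quantiles of Beta(59, 16).
Posterior mean ≈ 0.787, SD ≈ 0.047; a Normal approximation gives roughly [0.666, 0.908].
Exact: F⁻¹(0.005) = 0.653; F⁻¹(0.995) = 0.892.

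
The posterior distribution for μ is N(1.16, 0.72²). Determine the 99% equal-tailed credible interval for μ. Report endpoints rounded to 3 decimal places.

[-0.695, 3.015]

The posterior is symmetric, so the 99% equal-tailed interval is μ = 1.16 ± z·0.72 with z = 2.576.
Half-width: 2.576 × 0.72 = 1.855.
1.16 − 1.855 = -0.695; 1.16 + 1.855 = 3.015.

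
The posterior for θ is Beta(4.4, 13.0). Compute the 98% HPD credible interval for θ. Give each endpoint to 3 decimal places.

[0.053, 0.498]

The posterior is unimodal and skewed, so the HPD interval has equal density at both endpoints and is the shortest 98% interval.
Solving f(0.053) = f(0.498) with F(0.498) − F(0.053) = 0.98 gives [0.053, 0.498].
For comparison, the equal-tailed interval is [0.066, 0.520]; the HPD is narrower and shifted toward the mode.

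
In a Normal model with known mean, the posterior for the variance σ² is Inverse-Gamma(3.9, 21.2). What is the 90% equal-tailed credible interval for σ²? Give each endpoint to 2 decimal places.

Inverse-Gamma(3.9, 21.2) quantiles: F⁻¹(0.05) and F⁻¹(0.95).
Equivalently, 1/σ² ~ Gamma(3.9, rate = 21.2); invert its 0.95 and 0.05 quantiles.
Posterior mean ≈ 7.31, SD ≈ 5.30; a Normal approximation gives roughly [-1.41, 16.03].
Exact: lower = 2.79; upper = 16.20.

[2.79, 16.20]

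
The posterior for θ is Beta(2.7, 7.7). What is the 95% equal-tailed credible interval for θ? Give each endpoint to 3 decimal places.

Posterior: Beta(2.7, 7.7).
Equal-tailed 95% interval: the 0.025 and 0.975 quantiles of Beta(2.7, 7.7).
Posterior mean ≈ 0.260, SD ≈ 0.130; a Normal approximation gives roughly [0.005, 0.514].
Exact: F⁻¹(0.025) = 0.056; F⁻¹(0.975) = 0.549.

[0.056, 0.549]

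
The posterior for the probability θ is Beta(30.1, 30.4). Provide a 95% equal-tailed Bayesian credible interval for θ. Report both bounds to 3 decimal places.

Posterior: Beta(30.1, 30.4).
Equal-tailed 95% interval: the 0.025 and 0.975 quantiles of Beta(30.1, 30.4).
Posterior mean ≈ 0.498, SD ≈ 0.064; a Normal approximation gives roughly [0.373, 0.622].
Exact: F⁻¹(0.025) = 0.373; F⁻¹(0.975) = 0.622.

[0.373, 0.622]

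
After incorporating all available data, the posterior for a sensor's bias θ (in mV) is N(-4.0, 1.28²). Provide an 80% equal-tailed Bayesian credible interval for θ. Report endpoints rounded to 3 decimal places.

The posterior is symmetric, so the 80% equal-tailed interval is θ = -4.0 ± z·1.28 with z = 1.282.
Half-width: 1.282 × 1.28 = 1.640.
-4.0 − 1.640 = -5.640; -4.0 + 1.640 = -2.360.

[-5.640, -2.360]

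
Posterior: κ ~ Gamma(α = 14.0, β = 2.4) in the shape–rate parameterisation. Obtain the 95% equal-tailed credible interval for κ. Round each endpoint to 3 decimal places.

Posterior: Gamma(shape 14.0, rate 2.4).
Equal-tailed 95% interval: Gamma(14.0, 2.4) quantiles at 0.025 and 0.975.
Posterior mean ≈ 5.833, SD ≈ 1.559; a Normal approximation gives roughly [2.778, 8.889].
Exact: lower = 3.189; upper = 9.263.

[3.189, 9.263]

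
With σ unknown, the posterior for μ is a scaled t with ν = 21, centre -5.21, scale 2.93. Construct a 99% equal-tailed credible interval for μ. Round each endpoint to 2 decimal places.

[-13.51, 3.09]

The t_21 distribution is symmetric; the 99% interval is -5.21 ± t·2.93 with t_{0.995,21} = 2.831.
Half-width: 2.831 × 2.93 = 8.30.
-5.21 − 8.30 = -13.51; -5.21 + 8.30 = 3.09.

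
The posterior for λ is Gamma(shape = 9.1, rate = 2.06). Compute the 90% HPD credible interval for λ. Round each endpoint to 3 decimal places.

[2.060, 6.695]

The posterior is unimodal and skewed, so the HPD interval has equal density at both endpoints and is the shortest 90% interval.
Solving f(2.060) = f(6.695) with F(6.695) − F(2.060) = 0.90 gives [2.060, 6.695].
For comparison, the equal-tailed interval is [2.314, 7.069]; the HPD is narrower and shifted toward the mode.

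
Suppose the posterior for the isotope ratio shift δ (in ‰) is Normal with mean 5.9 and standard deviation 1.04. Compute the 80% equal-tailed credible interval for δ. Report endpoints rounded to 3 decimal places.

The posterior is symmetric, so the 80% equal-tailed interval is δ = 5.9 ± z·1.04 with z = 1.282.
Half-width: 1.282 × 1.04 = 1.333.
5.9 − 1.333 = 4.567; 5.9 + 1.333 = 7.233.

[4.567, 7.233]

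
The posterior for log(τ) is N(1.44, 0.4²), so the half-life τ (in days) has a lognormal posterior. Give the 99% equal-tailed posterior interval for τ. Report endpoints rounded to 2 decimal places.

On the log scale the 99% interval is 1.44 ± 2.576 × 0.4 = [0.4097, 2.4703].
Exponentiate: [e^0.4097, e^2.4703] = [1.51, 11.83].

[1.51, 11.83]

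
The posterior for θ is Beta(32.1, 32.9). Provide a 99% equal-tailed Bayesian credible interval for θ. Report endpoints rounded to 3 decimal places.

Posterior: Beta(32.1, 32.9).
Equal-tailed 99% interval: the 0.005 and 0.995 quantiles of Beta(32.1, 32.9).
Posterior mean ≈ 0.494, SD ≈ 0.062; a Normal approximation gives roughly [0.335, 0.652].
Exact: F⁻¹(0.005) = 0.338; F⁻¹(0.995) = 0.651.

[0.338, 0.651]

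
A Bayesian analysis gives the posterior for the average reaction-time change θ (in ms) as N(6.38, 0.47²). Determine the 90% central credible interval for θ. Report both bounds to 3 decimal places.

The posterior is symmetric, so the 90% equal-tailed interval is θ = 6.38 ± z·0.47 with z = 1.645.
Half-width: 1.645 × 0.47 = 0.773.
6.38 − 0.773 = 5.607; 6.38 + 0.773 = 7.153.

[5.607, 7.153]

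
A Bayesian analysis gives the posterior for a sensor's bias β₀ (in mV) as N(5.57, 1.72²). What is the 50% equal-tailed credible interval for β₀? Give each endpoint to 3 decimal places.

[4.410, 6.730]

The posterior is symmetric, so the 50% equal-tailed interval is β₀ = 5.57 ± z·1.72 with z = 0.674.
Half-width: 0.674 × 1.72 = 1.160.
5.57 − 1.160 = 4.410; 5.57 + 1.160 = 6.730.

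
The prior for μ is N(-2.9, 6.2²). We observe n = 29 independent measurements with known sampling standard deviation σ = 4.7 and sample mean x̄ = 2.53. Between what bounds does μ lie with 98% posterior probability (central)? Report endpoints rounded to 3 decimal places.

Posterior precision = 1/6.2² + 29/4.7² = 0.0260 + 1.3128 = 1.3388, so posterior SD = 0.8642.
Posterior mean = (-2.9/6.2² + 29·2.53/4.7²) / 1.3388 = 2.4245.
Interval: 2.4245 ± 2.326 × 0.8642 → [0.414, 4.435].

[0.414, 4.435]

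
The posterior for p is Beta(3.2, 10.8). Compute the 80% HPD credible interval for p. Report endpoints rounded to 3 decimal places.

[0.074, 0.343]

The posterior is unimodal and skewed, so the HPD interval has equal density at both endpoints and is the shortest 80% interval.
Solving f(0.074) = f(0.343) with F(0.343) − F(0.074) = 0.80 gives [0.074, 0.343].
For comparison, the equal-tailed interval is [0.098, 0.377]; the HPD is narrower and shifted toward the mode.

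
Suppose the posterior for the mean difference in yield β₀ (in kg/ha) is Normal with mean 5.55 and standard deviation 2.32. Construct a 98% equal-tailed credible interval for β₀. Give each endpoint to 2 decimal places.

[0.15, 10.95]

The posterior is symmetric, so the 98% equal-tailed interval is β₀ = 5.55 ± z·2.32 with z = 2.326.
Half-width: 2.326 × 2.32 = 5.40.
5.55 − 5.40 = 0.15; 5.55 + 5.40 = 10.95.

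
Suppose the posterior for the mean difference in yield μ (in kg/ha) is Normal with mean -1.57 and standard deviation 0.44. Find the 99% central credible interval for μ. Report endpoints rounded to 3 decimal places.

The posterior is symmetric, so the 99% equal-tailed interval is μ = -1.57 ± z·0.44 with z = 2.576.
Half-width: 2.576 × 0.44 = 1.133.
-1.57 − 1.133 = -2.703; -1.57 + 1.133 = -0.437.

[-2.703, -0.437]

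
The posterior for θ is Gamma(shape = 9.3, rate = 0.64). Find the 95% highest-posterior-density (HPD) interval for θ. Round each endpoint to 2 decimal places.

[5.97, 24.03]

The posterior is unimodal and skewed, so the HPD interval has equal density at both endpoints and is the shortest 95% interval.
Solving f(5.97) = f(24.03) with F(24.03) − F(5.97) = 0.95 gives [5.97, 24.03].
For comparison, the equal-tailed interval is [6.75, 25.25]; the HPD is narrower and shifted toward the mode.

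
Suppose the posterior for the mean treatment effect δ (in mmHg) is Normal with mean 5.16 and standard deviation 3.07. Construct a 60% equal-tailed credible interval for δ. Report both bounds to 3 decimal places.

The posterior is symmetric, so the 60% equal-tailed interval is δ = 5.16 ± z·3.07 with z = 0.842.
Half-width: 0.842 × 3.07 = 2.584.
5.16 − 2.584 = 2.576; 5.16 + 2.584 = 7.744.

[2.576, 7.744]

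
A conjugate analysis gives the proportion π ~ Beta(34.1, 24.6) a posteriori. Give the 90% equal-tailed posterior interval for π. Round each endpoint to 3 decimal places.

Posterior: Beta(34.1, 24.6).
Equal-tailed 90% interval: the 0.05 and 0.95 quantiles of Beta(34.1, 24.6).
Posterior mean ≈ 0.581, SD ≈ 0.064; a Normal approximation gives roughly [0.476, 0.686].
Exact: F⁻¹(0.05) = 0.474; F⁻¹(0.95) = 0.684.

[0.474, 0.684]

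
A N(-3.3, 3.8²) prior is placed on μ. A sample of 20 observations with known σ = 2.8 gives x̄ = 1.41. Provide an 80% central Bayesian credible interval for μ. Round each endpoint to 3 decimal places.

Posterior precision = 1/3.8² + 20/2.8² = 0.0693 + 2.5510 = 2.6203, so posterior SD = 0.6178.
Posterior mean = (-3.3/3.8² + 20·1.41/2.8²) / 2.6203 = 1.2855.
Interval: 1.2855 ± 1.282 × 0.6178 → [0.494, 2.077].

[0.494, 2.077]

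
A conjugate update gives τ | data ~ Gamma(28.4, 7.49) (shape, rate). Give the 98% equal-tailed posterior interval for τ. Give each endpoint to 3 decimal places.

Posterior: Gamma(shape 28.4, rate 7.49).
Equal-tailed 98% interval: Gamma(28.4, 7.49) quantiles at 0.01 and 0.99.
Posterior mean ≈ 3.792, SD ≈ 0.712; a Normal approximation gives roughly [2.137, 5.447].
Exact: lower = 2.335; upper = 5.640.

[2.335, 5.640]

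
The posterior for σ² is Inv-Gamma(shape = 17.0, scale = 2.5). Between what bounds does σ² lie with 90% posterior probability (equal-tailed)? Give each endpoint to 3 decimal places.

Inverse-Gamma(17.0, 2.5) quantiles: F⁻¹(0.05) and F⁻¹(0.95).
Equivalently, 1/σ² ~ Gamma(17.0, rate = 2.5); invert its 0.95 and 0.05 quantiles.
Posterior mean ≈ 0.156, SD ≈ 0.040; a Normal approximation gives roughly [0.090, 0.223].
Exact: lower = 0.103; upper = 0.231.

[0.103, 0.231]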